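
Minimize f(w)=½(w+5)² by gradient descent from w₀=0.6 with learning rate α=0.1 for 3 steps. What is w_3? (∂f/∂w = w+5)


step 1: grad = 0.6+5 = 5.6; w = 0.6 - 0.1·(5.6) = 0.04
step 2: grad = 0.04+5 = 5.04; w = 0.04 - 0.1·(5.04) = -0.464
step 3: grad = -0.464+5 = 4.536; w = -0.464 - 0.1·(4.536) = -0.9176

-0.9176


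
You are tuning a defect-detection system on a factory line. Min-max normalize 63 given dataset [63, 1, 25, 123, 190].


min=1, max=190
(63-1)/(190-1) = 62/189 = 0.328

0.328


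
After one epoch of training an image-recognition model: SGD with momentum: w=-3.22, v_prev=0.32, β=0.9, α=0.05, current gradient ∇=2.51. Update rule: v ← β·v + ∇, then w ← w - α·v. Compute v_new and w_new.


v_new = 0.9·0.32 + 2.51 = 0.288 + 2.51 = 2.798
w_new = -3.22 - 0.05·2.798 = -3.22 - 0.1399 = -3.3599

v_new=2.798, w_new=-3.3599


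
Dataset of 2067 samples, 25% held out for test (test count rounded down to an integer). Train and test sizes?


Test = ⌊2067·25/100⌋ = 516
Train = 2067 - 516 = 1551

Train: 1551, Test: 516


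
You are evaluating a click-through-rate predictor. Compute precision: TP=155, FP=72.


Precision = TP/(TP+FP)
= 155/(155+72)
= 155/227 = 68.28%

68.28%


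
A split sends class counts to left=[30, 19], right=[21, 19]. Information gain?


Parent = [51, 38], H_parent = 0.9846
H_left = 0.9633 (n=49), H_right = 0.9982 (n=40)
H_children = (49/89)·0.9633 + (40/89)·0.9982 = 0.979
IG = 0.9846 - 0.979 = 0.0056

0.0056


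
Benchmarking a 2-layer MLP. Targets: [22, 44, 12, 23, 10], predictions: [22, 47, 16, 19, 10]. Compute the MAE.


Absolute errors: |22-22|=0, |44-47|=3, |12-16|=4, |23-19|=4, |10-10|=0
Sum = 11
MAE = 11/5 = 11/5

11/5


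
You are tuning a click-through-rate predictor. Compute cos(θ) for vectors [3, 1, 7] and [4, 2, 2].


A·B = 3·4 + 1·2 + 7·2 = 28
‖A‖ = √59 = 7.6811, ‖B‖ = √24 = 4.899
cos = 28/(√59·√24) = 28/√1416 = 0.7441

0.7441


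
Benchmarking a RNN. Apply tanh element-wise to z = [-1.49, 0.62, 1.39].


tanh(-1.49) = -0.9033
tanh(0.62) = 0.5511
tanh(1.39) = 0.8832
result = [-0.9033, 0.5511, 0.8832]

[-0.9033, 0.5511, 0.8832]


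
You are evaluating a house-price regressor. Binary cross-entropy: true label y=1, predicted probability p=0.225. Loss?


BCE = -[y·ln(p) + (1-y)·ln(1-p)]
= -1·ln(0.225) - 0
= -ln(0.225) = 1.4917

1.4917


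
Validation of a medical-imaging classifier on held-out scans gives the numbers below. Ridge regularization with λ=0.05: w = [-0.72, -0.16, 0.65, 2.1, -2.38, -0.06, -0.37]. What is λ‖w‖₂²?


‖w‖₂² = (-0.72)² + (-0.16)² + (0.65)² + (2.1)² + (-2.38)² + (-0.06)² + (-0.37)²
     = 0.5184 + 0.0256 + 0.4225 + 4.41 + 5.6644 + 0.0036 + 0.1369
     = 11.1814
λ·‖w‖₂² = 0.05·11.1814 = 0.55907

0.55907


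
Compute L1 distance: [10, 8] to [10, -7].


d = |10-10| + |8+ 7|
  = 0 + 15
  = 15

15


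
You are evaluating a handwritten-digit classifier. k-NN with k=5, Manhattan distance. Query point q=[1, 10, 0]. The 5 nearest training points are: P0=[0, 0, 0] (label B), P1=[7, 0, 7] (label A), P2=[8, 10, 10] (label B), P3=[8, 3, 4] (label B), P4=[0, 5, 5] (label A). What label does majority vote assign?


d(q,P0) = 11  (label B)
d(q,P1) = 23  (label A)
d(q,P2) = 17  (label B)
d(q,P3) = 18  (label B)
d(q,P4) = 11  (label A)
Votes: A=2, B=3
Majority → B

B


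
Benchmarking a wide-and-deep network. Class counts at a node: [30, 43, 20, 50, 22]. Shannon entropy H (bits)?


Probabilities: [30/165, 43/165, 20/165, 50/165, 22/165] ≈ [0.1818, 0.2606, 0.1212, 0.303, 0.1333]
H = -((30/165)·log₂(30/165) + (43/165)·log₂(43/165) + (20/165)·log₂(20/165) + (50/165)·log₂(50/165) + (22/165)·log₂(22/165))
  = 2.2313 bits

2.2313 bits


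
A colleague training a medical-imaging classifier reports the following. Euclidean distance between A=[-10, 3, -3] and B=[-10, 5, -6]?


d = √((-10+ 10)² + (3-5)² + (-3+ 6)²)
  = √(0 + 4 + 9)
  = √13 = 3.6056

3.6056


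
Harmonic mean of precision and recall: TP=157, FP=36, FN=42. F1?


Precision = 157/193 = 0.8135
Recall = 157/199 = 0.7889
F1 = 2·P·R/(P+R) = 2·TP/(2·TP+FP+FN) = 314/(314+36+42) = 314/392 = 0.801

0.801


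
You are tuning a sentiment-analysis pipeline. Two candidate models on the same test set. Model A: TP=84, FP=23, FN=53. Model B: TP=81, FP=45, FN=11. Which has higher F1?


Model A: P=84/107=0.785, R=84/137=0.6131, F1=2PR/(P+R)=2TP/(2TP+FP+FN)=168/244=0.6885
Model B: P=81/126=0.6429, R=81/92=0.8804, F1=2PR/(P+R)=2TP/(2TP+FP+FN)=162/218=0.7431
0.6885 < 0.7431 → Model B

Model B


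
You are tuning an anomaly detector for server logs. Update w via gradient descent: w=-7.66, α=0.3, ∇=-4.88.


w_new = w - α·∇
= -7.66 - 0.3·-4.88
= -7.66 + 1.464
= -6.196

-6.196


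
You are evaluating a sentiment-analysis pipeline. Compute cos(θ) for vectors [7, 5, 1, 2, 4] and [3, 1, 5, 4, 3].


A·B = 7·3 + 5·1 + 1·5 + 2·4 + 4·3 = 51
‖A‖ = √95 = 9.7468, ‖B‖ = √60 = 7.746
cos = 51/(√95·√60) = 51/√5700 = 0.6755

0.6755


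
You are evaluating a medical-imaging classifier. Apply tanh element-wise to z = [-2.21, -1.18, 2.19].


tanh(-2.21) = -0.9762
tanh(-1.18) = -0.8275
tanh(2.19) = 0.9753
result = [-0.9762, -0.8275, 0.9753]

[-0.9762, -0.8275, 0.9753]


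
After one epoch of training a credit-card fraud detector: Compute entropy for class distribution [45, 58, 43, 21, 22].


Probabilities: [45/189, 58/189, 43/189, 21/189, 22/189] ≈ [0.2381, 0.3069, 0.2275, 0.1111, 0.1164]
H = -((45/189)·log₂(45/189) + (58/189)·log₂(58/189) + (43/189)·log₂(43/189) + (21/189)·log₂(21/189) + (22/189)·log₂(22/189))
  = 2.2153 bits

2.2153 bits


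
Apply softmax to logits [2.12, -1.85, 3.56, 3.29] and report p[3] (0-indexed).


Exponentials: e^2.12=8.3311, e^-1.85=0.1572, e^3.56=35.1632, e^3.29=26.8429
Sum = 70.4944
Softmax = [0.1182, 0.0022, 0.4988, 0.3808]
p[3] = 26.8429/70.4944 = 0.3808

0.3808


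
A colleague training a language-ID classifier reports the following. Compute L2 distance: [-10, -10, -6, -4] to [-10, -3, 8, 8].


d = √((-10+ 10)² + (-10+ 3)² + (-6-8)² + (-4-8)²)
  = √(0 + 49 + 196 + 144)
  = √389 = 19.7231

19.7231


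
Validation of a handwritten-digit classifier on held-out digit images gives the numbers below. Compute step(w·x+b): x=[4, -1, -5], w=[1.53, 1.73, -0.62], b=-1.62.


z = (4)·(1.53) + (-1)·(1.73) + (-5)·(-0.62) - 1.62
  = 5.87
step(z) = 1 (z≥0)

1


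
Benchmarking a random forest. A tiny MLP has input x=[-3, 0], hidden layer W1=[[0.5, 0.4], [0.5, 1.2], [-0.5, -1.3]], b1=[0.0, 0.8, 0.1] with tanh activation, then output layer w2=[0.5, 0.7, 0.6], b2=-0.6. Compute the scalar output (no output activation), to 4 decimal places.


z1[0] = (0.5)·(-3) + (0.4)·(0) + 0.0 = -1.5
z1[1] = (0.5)·(-3) + (1.2)·(0) + 0.8 = -0.7
z1[2] = (-0.5)·(-3) + (-1.3)·(0) + 0.1 = 1.6
h = tanh(z1) = [-0.9051, -0.6044, 0.9217]
output = (0.5)·(-0.9051) + (0.7)·(-0.6044) + (0.6)·(0.9217) - 0.6 = -0.9226

-0.9226


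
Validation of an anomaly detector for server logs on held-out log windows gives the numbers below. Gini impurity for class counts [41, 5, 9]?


Probabilities: [41/55, 5/55, 9/55] ≈ [0.7455, 0.0909, 0.1636]
Σpᵢ² = (1681 + 25 + 81)/55² = 1787/3025
Gini = 1 - Σpᵢ² = 1 - 1787/3025 = 0.4093

0.4093


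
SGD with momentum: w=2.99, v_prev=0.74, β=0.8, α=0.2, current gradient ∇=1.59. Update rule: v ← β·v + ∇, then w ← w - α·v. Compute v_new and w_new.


v_new = 0.8·0.74 + 1.59 = 0.592 + 1.59 = 2.182
w_new = 2.99 - 0.2·2.182 = 2.99 - 0.4364 = 2.5536

v_new=2.182, w_new=2.5536


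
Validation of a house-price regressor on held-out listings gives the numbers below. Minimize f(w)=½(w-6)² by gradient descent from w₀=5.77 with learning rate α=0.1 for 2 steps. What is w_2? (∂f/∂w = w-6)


step 1: grad = 5.77-6 = -0.23; w = 5.77 - 0.1·(-0.23) = 5.793
step 2: grad = 5.793-6 = -0.207; w = 5.793 - 0.1·(-0.207) = 5.8137

5.8137


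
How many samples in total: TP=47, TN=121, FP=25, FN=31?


Total = TP + TN + FP + FN
= 47 + 121 + 25 + 31
= 224
(Predicted positive: 72, predicted negative: 152)

224


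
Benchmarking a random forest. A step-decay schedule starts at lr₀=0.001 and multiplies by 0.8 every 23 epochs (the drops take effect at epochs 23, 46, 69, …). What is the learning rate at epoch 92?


n_drops = ⌊92/23⌋ = 4
lr = 0.001·0.8^4 = 0.001·0.4096 = 0.0004096

0.0004096


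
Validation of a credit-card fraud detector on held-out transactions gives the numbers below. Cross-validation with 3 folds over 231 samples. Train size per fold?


Fold size = 231/3 = 77
Training per fold = 231 - 77 = 154

154


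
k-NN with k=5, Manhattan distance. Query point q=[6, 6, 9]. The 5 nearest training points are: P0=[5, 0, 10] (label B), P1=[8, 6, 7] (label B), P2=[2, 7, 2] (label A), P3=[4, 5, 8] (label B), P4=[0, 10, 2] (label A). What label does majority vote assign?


d(q,P0) = 8  (label B)
d(q,P1) = 4  (label B)
d(q,P2) = 12  (label A)
d(q,P3) = 4  (label B)
d(q,P4) = 17  (label A)
Votes: A=2, B=3
Majority → B

B


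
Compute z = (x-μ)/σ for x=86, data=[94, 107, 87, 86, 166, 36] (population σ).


μ = 96, σ = 38.3101
z = (86 - 96)/38.3101 = -0.261

-0.261


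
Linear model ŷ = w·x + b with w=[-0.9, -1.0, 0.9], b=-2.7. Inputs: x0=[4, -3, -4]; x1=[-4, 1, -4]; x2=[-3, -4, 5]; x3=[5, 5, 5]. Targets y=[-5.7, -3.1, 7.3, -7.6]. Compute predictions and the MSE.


ŷ0 = (-0.9)·(4) + (-1.0)·(-3) + (0.9)·(-4) - 2.7 = -6.9
ŷ1 = (-0.9)·(-4) + (-1.0)·(1) + (0.9)·(-4) - 2.7 = -3.7
ŷ2 = (-0.9)·(-3) + (-1.0)·(-4) + (0.9)·(5) - 2.7 = 8.5
ŷ3 = (-0.9)·(5) + (-1.0)·(5) + (0.9)·(5) - 2.7 = -7.7
errors² = [1.44, 0.36, 1.44, 0.01]
MSE = 3.2500/4 = 0.8125

0.8125


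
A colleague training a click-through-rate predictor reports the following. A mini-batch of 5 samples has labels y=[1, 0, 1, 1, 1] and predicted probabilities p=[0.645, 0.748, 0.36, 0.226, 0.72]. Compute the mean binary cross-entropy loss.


L[0] = -ln(0.645) = 0.4385
L[1] = -ln(1-0.748) = -ln(0.252) = 1.3783
L[2] = -ln(0.36) = 1.0217
L[3] = -ln(0.226) = 1.4872
L[4] = -ln(0.72) = 0.3285
mean = (0.4385 + 1.3783 + 1.0217 + 1.4872 + 0.3285)/5 = 0.9308

0.9308


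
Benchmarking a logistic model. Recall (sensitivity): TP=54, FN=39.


Recall = TP/(TP+FN)
= 54/(54+39)
= 54/93 = 58.06%

58.06%


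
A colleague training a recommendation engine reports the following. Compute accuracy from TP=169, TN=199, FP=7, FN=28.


Accuracy = (TP+TN)/(TP+TN+FP+FN)
= (169+199)/(403)
= 368/403 = 91.32%

91.32%


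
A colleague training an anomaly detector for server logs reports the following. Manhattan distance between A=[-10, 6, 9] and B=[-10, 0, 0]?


d = |-10+ 10| + |6-0| + |9-0|
  = 0 + 6 + 9
  = 15

15


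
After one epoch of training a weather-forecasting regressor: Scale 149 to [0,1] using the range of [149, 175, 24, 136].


min=24, max=175
(149-24)/(175-24) = 125/151 = 0.8278

0.8278


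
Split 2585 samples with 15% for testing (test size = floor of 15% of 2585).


Test = ⌊2585·15/100⌋ = 387
Train = 2585 - 387 = 2198

Train: 2198, Test: 387


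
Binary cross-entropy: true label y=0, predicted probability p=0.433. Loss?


BCE = -[y·ln(p) + (1-y)·ln(1-p)]
= -0 - 1·ln(1-0.433)
= -ln(0.567) = 0.5674

0.5674


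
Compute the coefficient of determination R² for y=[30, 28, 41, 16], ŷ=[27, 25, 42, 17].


ȳ = 28.75
SS_res = Σ(y-ŷ)² = 20
SS_tot = Σ(y-ȳ)² = 314.75
R² = 1 - SS_res/SS_tot = 1 - 0.0635 = 0.9365

0.9365


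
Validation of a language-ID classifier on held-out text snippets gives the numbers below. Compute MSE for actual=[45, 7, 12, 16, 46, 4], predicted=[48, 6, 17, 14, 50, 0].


Squared errors: (45-48)²=9, (7-6)²=1, (12-17)²=25, (16-14)²=4, (46-50)²=16, (4-0)²=16
Sum = 71
MSE = 71/6 = 71/6

71/6


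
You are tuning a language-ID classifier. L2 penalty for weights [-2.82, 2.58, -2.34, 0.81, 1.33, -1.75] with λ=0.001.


‖w‖₂² = (-2.82)² + (2.58)² + (-2.34)² + (0.81)² + (1.33)² + (-1.75)²
     = 7.9524 + 6.6564 + 5.4756 + 0.6561 + 1.7689 + 3.0625
     = 25.5719
λ·‖w‖₂² = 0.001·25.5719 = 0.025572

0.025572


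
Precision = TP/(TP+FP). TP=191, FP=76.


Precision = TP/(TP+FP)
= 191/(191+76)
= 191/267 = 71.54%

71.54%


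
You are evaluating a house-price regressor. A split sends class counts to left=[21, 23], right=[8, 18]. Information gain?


Parent = [29, 41], H_parent = 0.9787
H_left = 0.9985 (n=44), H_right = 0.8905 (n=26)
H_children = (44/70)·0.9985 + (26/70)·0.8905 = 0.9584
IG = 0.9787 - 0.9584 = 0.0203

0.0203


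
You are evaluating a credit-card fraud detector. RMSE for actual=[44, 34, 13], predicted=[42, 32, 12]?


MSE = 9/3 = 3
RMSE = √(9/3) = 1.7321

1.7321


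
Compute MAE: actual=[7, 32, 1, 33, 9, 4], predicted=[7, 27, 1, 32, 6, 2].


Absolute errors: |7-7|=0, |32-27|=5, |1-1|=0, |33-32|=1, |9-6|=3, |4-2|=2
Sum = 11
MAE = 11/6 = 11/6

11/6


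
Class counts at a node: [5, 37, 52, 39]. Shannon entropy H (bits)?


Probabilities: [5/133, 37/133, 52/133, 39/133] ≈ [0.0376, 0.2782, 0.391, 0.2932]
H = -((5/133)·log₂(5/133) + (37/133)·log₂(37/133) + (52/133)·log₂(52/133) + (39/133)·log₂(39/133))
  = 1.7401 bits

1.7401 bits


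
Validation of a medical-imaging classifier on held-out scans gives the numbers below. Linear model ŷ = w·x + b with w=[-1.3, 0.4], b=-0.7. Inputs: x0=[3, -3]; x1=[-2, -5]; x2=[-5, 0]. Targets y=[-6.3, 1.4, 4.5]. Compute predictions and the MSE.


ŷ0 = (-1.3)·(3) + (0.4)·(-3) - 0.7 = -5.8
ŷ1 = (-1.3)·(-2) + (0.4)·(-5) - 0.7 = -0.1
ŷ2 = (-1.3)·(-5) + (0.4)·(0) - 0.7 = 5.8
errors² = [0.25, 2.25, 1.69]
MSE = 4.1900/3 = 1.3967

1.3967


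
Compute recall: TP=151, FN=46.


Recall = TP/(TP+FN)
= 151/(151+46)
= 151/197 = 76.65%

76.65%


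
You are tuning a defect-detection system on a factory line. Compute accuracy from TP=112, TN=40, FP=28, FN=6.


Accuracy = (TP+TN)/(TP+TN+FP+FN)
= (112+40)/(186)
= 152/186 = 81.72%

81.72%


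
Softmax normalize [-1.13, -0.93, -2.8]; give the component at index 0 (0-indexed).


Exponentials: e^-1.13=0.323, e^-0.93=0.3946, e^-2.8=0.0608
Sum = 0.7784
Softmax = [0.415, 0.5069, 0.0781]
p[0] = 0.323/0.7784 = 0.415

0.415


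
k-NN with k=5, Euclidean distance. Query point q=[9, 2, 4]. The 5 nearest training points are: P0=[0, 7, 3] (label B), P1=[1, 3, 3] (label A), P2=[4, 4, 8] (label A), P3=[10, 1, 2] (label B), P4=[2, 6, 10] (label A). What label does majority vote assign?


d(q,P0) = 10.3441  (label B)
d(q,P1) = 8.124  (label A)
d(q,P2) = 6.7082  (label A)
d(q,P3) = 2.4495  (label B)
d(q,P4) = 10.0499  (label A)
Votes: A=3, B=2
Majority → A

A


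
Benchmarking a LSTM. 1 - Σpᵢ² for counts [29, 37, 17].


Probabilities: [29/83, 37/83, 17/83] ≈ [0.3494, 0.4458, 0.2048]
Σpᵢ² = (841 + 1369 + 289)/83² = 2499/6889
Gini = 1 - Σpᵢ² = 1 - 2499/6889 = 0.6372

0.6372


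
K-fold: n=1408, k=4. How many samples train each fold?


Fold size = 1408/4 = 352
Training per fold = 1408 - 352 = 1056

1056


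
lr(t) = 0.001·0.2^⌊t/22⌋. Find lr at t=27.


n_drops = ⌊27/22⌋ = 1
lr = 0.001·0.2^1 = 0.001·0.2 = 0.0002

0.0002


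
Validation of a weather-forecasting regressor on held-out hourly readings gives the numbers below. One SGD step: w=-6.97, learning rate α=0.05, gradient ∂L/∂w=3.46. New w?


w_new = w - α·∇
= -6.97 - 0.05·3.46
= -6.97 - 0.173
= -7.143

-7.143


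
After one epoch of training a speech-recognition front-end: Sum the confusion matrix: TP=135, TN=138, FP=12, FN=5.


Total = TP + TN + FP + FN
= 135 + 138 + 12 + 5
= 290
(Predicted positive: 147, predicted negative: 143)

290


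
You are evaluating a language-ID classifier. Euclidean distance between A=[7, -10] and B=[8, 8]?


d = √((7-8)² + (-10-8)²)
  = √(1 + 324)
  = √325 = 18.0278

18.0278


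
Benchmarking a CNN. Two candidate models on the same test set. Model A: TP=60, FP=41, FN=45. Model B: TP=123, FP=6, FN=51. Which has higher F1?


Model A: P=60/101=0.5941, R=60/105=0.5714, F1=2PR/(P+R)=2TP/(2TP+FP+FN)=120/206=0.5825
Model B: P=123/129=0.9535, R=123/174=0.7069, F1=2PR/(P+R)=2TP/(2TP+FP+FN)=246/303=0.8119
0.5825 < 0.8119 → Model B

Model B


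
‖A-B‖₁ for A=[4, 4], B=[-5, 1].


d = |4+ 5| + |4-1|
  = 9 + 3
  = 12

12


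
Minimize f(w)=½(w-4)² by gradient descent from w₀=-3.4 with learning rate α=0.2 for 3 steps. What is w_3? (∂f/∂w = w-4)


step 1: grad = -3.4-4 = -7.4; w = -3.4 - 0.2·(-7.4) = -1.92
step 2: grad = -1.92-4 = -5.92; w = -1.92 - 0.2·(-5.92) = -0.736
step 3: grad = -0.736-4 = -4.736; w = -0.736 - 0.2·(-4.736) = 0.2112

0.2112


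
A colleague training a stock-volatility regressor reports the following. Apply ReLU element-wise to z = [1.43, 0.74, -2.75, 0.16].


ReLU(1.43) = max(0, 1.43) = 1.43
ReLU(0.74) = max(0, 0.74) = 0.74
ReLU(-2.75) = max(0, -2.75) = 0.0
ReLU(0.16) = max(0, 0.16) = 0.16
result = [1.43, 0.74, 0.0, 0.16]

[1.43, 0.74, 0.0, 0.16]


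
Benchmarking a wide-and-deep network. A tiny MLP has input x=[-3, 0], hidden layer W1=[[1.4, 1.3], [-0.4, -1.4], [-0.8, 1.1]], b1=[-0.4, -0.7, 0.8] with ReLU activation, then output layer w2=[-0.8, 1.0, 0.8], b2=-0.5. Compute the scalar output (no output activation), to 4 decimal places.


z1[0] = (1.4)·(-3) + (1.3)·(0) - 0.4 = -4.6
z1[1] = (-0.4)·(-3) + (-1.4)·(0) - 0.7 = 0.5
z1[2] = (-0.8)·(-3) + (1.1)·(0) + 0.8 = 3.2
h = ReLU(z1) = [0.0, 0.5, 3.2]
output = (-0.8)·(0.0) + (1.0)·(0.5) + (0.8)·(3.2) - 0.5 = 2.56

2.56


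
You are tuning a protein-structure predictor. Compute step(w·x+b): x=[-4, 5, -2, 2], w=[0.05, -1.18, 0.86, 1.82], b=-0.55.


z = (-4)·(0.05) + (5)·(-1.18) + (-2)·(0.86) + (2)·(1.82) - 0.55
  = -4.73
step(z) = 0 (z<0)

0


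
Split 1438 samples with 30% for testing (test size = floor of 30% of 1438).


Test = ⌊1438·30/100⌋ = 431
Train = 1438 - 431 = 1007

Train: 1007, Test: 431


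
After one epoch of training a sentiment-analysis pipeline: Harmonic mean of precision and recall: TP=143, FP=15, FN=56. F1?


Precision = 143/158 = 0.9051
Recall = 143/199 = 0.7186
F1 = 2·P·R/(P+R) = 2·TP/(2·TP+FP+FN) = 286/(286+15+56) = 286/357 = 0.8011

0.8011


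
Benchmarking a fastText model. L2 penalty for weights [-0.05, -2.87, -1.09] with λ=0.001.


‖w‖₂² = (-0.05)² + (-2.87)² + (-1.09)²
     = 0.0025 + 8.2369 + 1.1881
     = 9.4275
λ·‖w‖₂² = 0.001·9.4275 = 0.009428

0.009428


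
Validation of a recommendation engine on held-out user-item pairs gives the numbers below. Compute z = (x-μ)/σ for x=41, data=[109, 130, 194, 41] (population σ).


μ = 118.5, σ = 54.61
z = (41 - 118.5)/54.61 = -1.4192

-1.4192


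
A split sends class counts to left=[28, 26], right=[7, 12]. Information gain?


Parent = [35, 38], H_parent = 0.9988
H_left = 0.999 (n=54), H_right = 0.9495 (n=19)
H_children = (54/73)·0.999 + (19/73)·0.9495 = 0.9861
IG = 0.9988 - 0.9861 = 0.0127

0.0127


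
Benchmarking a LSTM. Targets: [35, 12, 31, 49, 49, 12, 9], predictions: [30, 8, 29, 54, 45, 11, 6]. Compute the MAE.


Absolute errors: |35-30|=5, |12-8|=4, |31-29|=2, |49-54|=5, |49-45|=4, |12-11|=1, |9-6|=3
Sum = 24
MAE = 24/7 = 24/7

24/7


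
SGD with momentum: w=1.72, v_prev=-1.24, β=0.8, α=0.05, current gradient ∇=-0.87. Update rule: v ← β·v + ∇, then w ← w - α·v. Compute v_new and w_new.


v_new = 0.8·-1.24 - 0.87 = -0.992 - 0.87 = -1.862
w_new = 1.72 - 0.05·-1.862 = 1.72 + 0.0931 = 1.8131

v_new=-1.862, w_new=1.8131


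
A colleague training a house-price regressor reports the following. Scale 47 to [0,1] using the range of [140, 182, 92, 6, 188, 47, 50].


min=6, max=188
(47-6)/(188-6) = 41/182 = 0.2253

0.2253


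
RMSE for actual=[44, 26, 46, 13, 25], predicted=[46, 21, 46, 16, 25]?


MSE = 38/5 = 7.6
RMSE = √(38/5) = 2.7568

2.7568


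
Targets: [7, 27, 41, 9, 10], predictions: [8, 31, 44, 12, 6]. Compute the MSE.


Squared errors: (7-8)²=1, (27-31)²=16, (41-44)²=9, (9-12)²=9, (10-6)²=16
Sum = 51
MSE = 51/5 = 51/5

51/5


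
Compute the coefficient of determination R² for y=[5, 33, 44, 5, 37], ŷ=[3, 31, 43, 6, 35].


ȳ = 24.8
SS_res = Σ(y-ŷ)² = 14
SS_tot = Σ(y-ȳ)² = 1368.8
R² = 1 - SS_res/SS_tot = 1 - 0.0102 = 0.9898

0.9898


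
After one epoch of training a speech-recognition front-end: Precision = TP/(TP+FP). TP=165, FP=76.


Precision = TP/(TP+FP)
= 165/(165+76)
= 165/241 = 68.46%

68.46%


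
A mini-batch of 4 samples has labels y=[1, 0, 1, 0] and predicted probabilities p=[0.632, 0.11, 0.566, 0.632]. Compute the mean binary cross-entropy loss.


L[0] = -ln(0.632) = 0.4589
L[1] = -ln(1-0.11) = -ln(0.89) = 0.1165
L[2] = -ln(0.566) = 0.5692
L[3] = -ln(1-0.632) = -ln(0.368) = 0.9997
mean = (0.4589 + 0.1165 + 0.5692 + 0.9997)/4 = 0.5361

0.5361


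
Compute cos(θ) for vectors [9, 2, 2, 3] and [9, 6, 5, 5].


A·B = 9·9 + 2·6 + 2·5 + 3·5 = 118
‖A‖ = √98 = 9.8995, ‖B‖ = √167 = 12.9228
cos = 118/(√98·√167) = 118/√16366 = 0.9224

0.9224


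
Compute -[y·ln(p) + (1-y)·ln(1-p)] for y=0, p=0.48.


BCE = -[y·ln(p) + (1-y)·ln(1-p)]
= -0 - 1·ln(1-0.48)
= -ln(0.52) = 0.6539

0.6539


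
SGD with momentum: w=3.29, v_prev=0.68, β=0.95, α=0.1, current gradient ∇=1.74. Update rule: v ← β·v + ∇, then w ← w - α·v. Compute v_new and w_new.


v_new = 0.95·0.68 + 1.74 = 0.646 + 1.74 = 2.386
w_new = 3.29 - 0.1·2.386 = 3.29 - 0.2386 = 3.0514

v_new=2.386, w_new=3.0514


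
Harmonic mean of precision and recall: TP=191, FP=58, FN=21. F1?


Precision = 191/249 = 0.7671
Recall = 191/212 = 0.9009
F1 = 2·P·R/(P+R) = 2·TP/(2·TP+FP+FN) = 382/(382+58+21) = 382/461 = 0.8286

0.8286


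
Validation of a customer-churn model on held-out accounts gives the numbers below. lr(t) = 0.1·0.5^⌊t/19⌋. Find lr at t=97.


n_drops = ⌊97/19⌋ = 5
lr = 0.1·0.5^5 = 0.1·0.03125 = 0.003125

0.003125


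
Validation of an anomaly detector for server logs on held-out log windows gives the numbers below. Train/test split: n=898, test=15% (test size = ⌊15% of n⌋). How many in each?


Test = ⌊898·15/100⌋ = 134
Train = 898 - 134 = 764

Train: 764, Test: 134


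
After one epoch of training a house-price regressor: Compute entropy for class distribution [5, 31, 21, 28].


Probabilities: [5/85, 31/85, 21/85, 28/85] ≈ [0.0588, 0.3647, 0.2471, 0.3294]
H = -((5/85)·log₂(5/85) + (31/85)·log₂(31/85) + (21/85)·log₂(21/85) + (28/85)·log₂(28/85))
  = 1.7972 bits

1.7972 bits


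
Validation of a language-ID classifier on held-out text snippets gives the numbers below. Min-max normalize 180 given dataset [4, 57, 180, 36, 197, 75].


min=4, max=197
(180-4)/(197-4) = 176/193 = 0.9119

0.9119


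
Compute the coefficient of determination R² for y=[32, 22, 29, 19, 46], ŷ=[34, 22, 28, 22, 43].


ȳ = 29.6
SS_res = Σ(y-ŷ)² = 23
SS_tot = Σ(y-ȳ)² = 445.2
R² = 1 - SS_res/SS_tot = 1 - 0.0517 = 0.9483

0.9483


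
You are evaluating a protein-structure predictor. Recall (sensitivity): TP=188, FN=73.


Recall = TP/(TP+FN)
= 188/(188+73)
= 188/261 = 72.03%

72.03%


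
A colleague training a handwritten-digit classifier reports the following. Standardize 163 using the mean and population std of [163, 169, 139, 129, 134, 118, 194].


μ = 149.4286, σ = 24.8013
z = (163 - 149.4286)/24.8013 = 0.5472

0.5472


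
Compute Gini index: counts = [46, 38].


Probabilities: [46/84, 38/84] ≈ [0.5476, 0.4524]
Σpᵢ² = (2116 + 1444)/84² = 3560/7056
Gini = 1 - Σpᵢ² = 1 - 3560/7056 = 0.4955

0.4955


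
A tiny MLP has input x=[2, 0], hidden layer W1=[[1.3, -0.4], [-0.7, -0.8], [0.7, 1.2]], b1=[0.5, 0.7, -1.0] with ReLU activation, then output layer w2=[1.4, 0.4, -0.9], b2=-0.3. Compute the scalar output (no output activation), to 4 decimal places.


z1[0] = (1.3)·(2) + (-0.4)·(0) + 0.5 = 3.1
z1[1] = (-0.7)·(2) + (-0.8)·(0) + 0.7 = -0.7
z1[2] = (0.7)·(2) + (1.2)·(0) - 1.0 = 0.4
h = ReLU(z1) = [3.1, 0.0, 0.4]
output = (1.4)·(3.1) + (0.4)·(0.0) + (-0.9)·(0.4) - 0.3 = 3.68

3.68


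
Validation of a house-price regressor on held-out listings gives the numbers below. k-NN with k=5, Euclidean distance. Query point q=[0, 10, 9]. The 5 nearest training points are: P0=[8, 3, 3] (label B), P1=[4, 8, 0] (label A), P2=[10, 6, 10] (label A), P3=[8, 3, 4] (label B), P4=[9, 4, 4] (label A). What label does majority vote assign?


d(q,P0) = 12.2066  (label B)
d(q,P1) = 10.0499  (label A)
d(q,P2) = 10.8167  (label A)
d(q,P3) = 11.7473  (label B)
d(q,P4) = 11.9164  (label A)
Votes: A=3, B=2
Majority → A

A


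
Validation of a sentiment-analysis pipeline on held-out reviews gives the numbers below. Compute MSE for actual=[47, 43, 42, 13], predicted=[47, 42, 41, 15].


Squared errors: (47-47)²=0, (43-42)²=1, (42-41)²=1, (13-15)²=4
Sum = 6
MSE = 6/4 = 3/2

3/2


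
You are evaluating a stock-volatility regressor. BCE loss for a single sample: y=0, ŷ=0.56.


BCE = -[y·ln(p) + (1-y)·ln(1-p)]
= -0 - 1·ln(1-0.56)
= -ln(0.44) = 0.821

0.821


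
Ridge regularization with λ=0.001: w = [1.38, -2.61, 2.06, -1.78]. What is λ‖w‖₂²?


‖w‖₂² = (1.38)² + (-2.61)² + (2.06)² + (-1.78)²
     = 1.9044 + 6.8121 + 4.2436 + 3.1684
     = 16.1285
λ·‖w‖₂² = 0.001·16.1285 = 0.016129

0.016129


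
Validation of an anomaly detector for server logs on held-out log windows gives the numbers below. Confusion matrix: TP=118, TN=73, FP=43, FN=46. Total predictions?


Total = TP + TN + FP + FN
= 118 + 73 + 43 + 46
= 280
(Predicted positive: 161, predicted negative: 119)

280


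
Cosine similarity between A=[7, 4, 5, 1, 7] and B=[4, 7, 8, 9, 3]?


A·B = 7·4 + 4·7 + 5·8 + 1·9 + 7·3 = 126
‖A‖ = √140 = 11.8322, ‖B‖ = √219 = 14.7986
cos = 126/(√140·√219) = 126/√30660 = 0.7196

0.7196


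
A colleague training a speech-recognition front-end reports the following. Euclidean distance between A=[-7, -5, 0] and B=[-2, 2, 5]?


d = √((-7+ 2)² + (-5-2)² + (0-5)²)
  = √(25 + 49 + 25)
  = √99 = 9.9499

9.9499


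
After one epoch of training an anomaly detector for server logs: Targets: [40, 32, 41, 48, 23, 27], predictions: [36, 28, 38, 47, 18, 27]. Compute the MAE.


Absolute errors: |40-36|=4, |32-28|=4, |41-38|=3, |48-47|=1, |23-18|=5, |27-27|=0
Sum = 17
MAE = 17/6 = 17/6

17/6


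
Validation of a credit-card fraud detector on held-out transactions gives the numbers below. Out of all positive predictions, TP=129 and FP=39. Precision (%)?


Precision = TP/(TP+FP)
= 129/(129+39)
= 129/168 = 76.79%

76.79%


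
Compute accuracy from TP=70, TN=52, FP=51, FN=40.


Accuracy = (TP+TN)/(TP+TN+FP+FN)
= (70+52)/(213)
= 122/213 = 57.28%

57.28%


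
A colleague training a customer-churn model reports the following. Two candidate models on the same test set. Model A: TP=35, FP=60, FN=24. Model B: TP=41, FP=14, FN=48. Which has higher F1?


Model A: P=35/95=0.3684, R=35/59=0.5932, F1=2PR/(P+R)=2TP/(2TP+FP+FN)=70/154=0.4545
Model B: P=41/55=0.7455, R=41/89=0.4607, F1=2PR/(P+R)=2TP/(2TP+FP+FN)=82/144=0.5694
0.4545 < 0.5694 → Model B

Model B


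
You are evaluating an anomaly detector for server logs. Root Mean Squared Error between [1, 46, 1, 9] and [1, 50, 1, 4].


MSE = 41/4 = 10.25
RMSE = √(41/4) = 3.2016

3.2016


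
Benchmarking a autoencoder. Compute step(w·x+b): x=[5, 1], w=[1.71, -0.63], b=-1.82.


z = (5)·(1.71) + (1)·(-0.63) - 1.82
  = 6.1
step(z) = 1 (z≥0)

1


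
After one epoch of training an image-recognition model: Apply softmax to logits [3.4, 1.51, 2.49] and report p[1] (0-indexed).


Exponentials: e^3.4=29.9641, e^1.51=4.5267, e^2.49=12.0613
Sum = 46.5521
Softmax = [0.6437, 0.0972, 0.2591]
p[1] = 4.5267/46.5521 = 0.0972

0.0972


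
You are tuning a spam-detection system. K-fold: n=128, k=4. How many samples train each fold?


Fold size = 128/4 = 32
Training per fold = 128 - 32 = 96

96


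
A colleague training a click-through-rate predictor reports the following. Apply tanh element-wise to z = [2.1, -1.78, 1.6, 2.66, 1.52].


tanh(2.1) = 0.9705
tanh(-1.78) = -0.9447
tanh(1.6) = 0.9217
tanh(2.66) = 0.9903
tanh(1.52) = 0.9087
result = [0.9705, -0.9447, 0.9217, 0.9903, 0.9087]

[0.9705, -0.9447, 0.9217, 0.9903, 0.9087]


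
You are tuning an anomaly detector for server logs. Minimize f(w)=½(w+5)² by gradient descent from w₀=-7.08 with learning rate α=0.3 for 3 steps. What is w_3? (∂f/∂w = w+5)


step 1: grad = -7.08+5 = -2.08; w = -7.08 - 0.3·(-2.08) = -6.456
step 2: grad = -6.456+5 = -1.456; w = -6.456 - 0.3·(-1.456) = -6.0192
step 3: grad = -6.0192+5 = -1.0192; w = -6.0192 - 0.3·(-1.0192) = -5.71344

-5.71344


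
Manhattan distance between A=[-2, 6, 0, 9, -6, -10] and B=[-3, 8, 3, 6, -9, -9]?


d = |-2+ 3| + |6-8| + |0-3| + |9-6| + |-6+ 9| + |-10+ 9|
  = 1 + 2 + 3 + 3 + 3 + 1
  = 13

13


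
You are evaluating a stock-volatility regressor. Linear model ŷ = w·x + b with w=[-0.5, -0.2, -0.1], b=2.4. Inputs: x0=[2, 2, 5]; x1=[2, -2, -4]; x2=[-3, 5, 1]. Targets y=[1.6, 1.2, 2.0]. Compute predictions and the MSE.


ŷ0 = (-0.5)·(2) + (-0.2)·(2) + (-0.1)·(5) + 2.4 = 0.5
ŷ1 = (-0.5)·(2) + (-0.2)·(-2) + (-0.1)·(-4) + 2.4 = 2.2
ŷ2 = (-0.5)·(-3) + (-0.2)·(5) + (-0.1)·(1) + 2.4 = 2.8
errors² = [1.21, 1.0, 0.64]
MSE = 2.8500/3 = 0.95

0.95


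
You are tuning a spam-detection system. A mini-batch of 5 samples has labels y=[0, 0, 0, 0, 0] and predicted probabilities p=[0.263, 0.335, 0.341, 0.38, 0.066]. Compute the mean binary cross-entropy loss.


L[0] = -ln(1-0.263) = -ln(0.737) = 0.3052
L[1] = -ln(1-0.335) = -ln(0.665) = 0.408
L[2] = -ln(1-0.341) = -ln(0.659) = 0.417
L[3] = -ln(1-0.38) = -ln(0.62) = 0.478
L[4] = -ln(1-0.066) = -ln(0.934) = 0.0683
mean = (0.3052 + 0.408 + 0.417 + 0.478 + 0.0683)/5 = 0.3353

0.3353


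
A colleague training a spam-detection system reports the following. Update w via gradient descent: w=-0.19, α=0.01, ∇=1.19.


w_new = w - α·∇
= -0.19 - 0.01·1.19
= -0.19 - 0.0119
= -0.2019

-0.2019


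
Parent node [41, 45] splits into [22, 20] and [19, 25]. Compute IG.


Parent = [41, 45], H_parent = 0.9984
H_left = 0.9984 (n=42), H_right = 0.9865 (n=44)
H_children = (42/86)·0.9984 + (44/86)·0.9865 = 0.9923
IG = 0.9984 - 0.9923 = 0.0061

0.0061


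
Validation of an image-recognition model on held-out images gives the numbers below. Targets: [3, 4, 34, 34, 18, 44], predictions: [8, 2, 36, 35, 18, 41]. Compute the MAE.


Absolute errors: |3-8|=5, |4-2|=2, |34-36|=2, |34-35|=1, |18-18|=0, |44-41|=3
Sum = 13
MAE = 13/6 = 13/6

13/6


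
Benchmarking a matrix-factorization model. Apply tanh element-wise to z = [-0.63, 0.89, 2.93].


tanh(-0.63) = -0.5581
tanh(0.89) = 0.7114
tanh(2.93) = 0.9943
result = [-0.5581, 0.7114, 0.9943]

[-0.5581, 0.7114, 0.9943]


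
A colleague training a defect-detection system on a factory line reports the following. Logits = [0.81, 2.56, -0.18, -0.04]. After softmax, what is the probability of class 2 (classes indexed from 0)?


Exponentials: e^0.81=2.2479, e^2.56=12.9358, e^-0.18=0.8353, e^-0.04=0.9608
Sum = 16.9798
Softmax = [0.1324, 0.7618, 0.0492, 0.0566]
p[2] = 0.8353/16.9798 = 0.0492

0.0492


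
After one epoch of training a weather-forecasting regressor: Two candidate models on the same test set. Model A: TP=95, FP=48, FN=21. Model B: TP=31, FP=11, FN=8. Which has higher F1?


Model A: P=95/143=0.6643, R=95/116=0.819, F1=2PR/(P+R)=2TP/(2TP+FP+FN)=190/259=0.7336
Model B: P=31/42=0.7381, R=31/39=0.7949, F1=2PR/(P+R)=2TP/(2TP+FP+FN)=62/81=0.7654
0.7336 < 0.7654 → Model B

Model B


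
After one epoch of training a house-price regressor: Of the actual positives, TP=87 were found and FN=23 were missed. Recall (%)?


Recall = TP/(TP+FN)
= 87/(87+23)
= 87/110 = 79.09%

79.09%


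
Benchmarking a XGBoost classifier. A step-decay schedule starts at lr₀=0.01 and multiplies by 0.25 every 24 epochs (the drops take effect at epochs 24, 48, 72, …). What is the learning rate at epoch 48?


n_drops = ⌊48/24⌋ = 2
lr = 0.01·0.25^2 = 0.01·0.0625 = 0.000625

0.000625


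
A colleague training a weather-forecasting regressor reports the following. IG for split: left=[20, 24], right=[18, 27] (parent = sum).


Parent = [38, 51], H_parent = 0.9846
H_left = 0.994 (n=44), H_right = 0.971 (n=45)
H_children = (44/89)·0.994 + (45/89)·0.971 = 0.9824
IG = 0.9846 - 0.9824 = 0.0022

0.0022


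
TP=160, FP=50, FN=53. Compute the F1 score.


Precision = 160/210 = 0.7619
Recall = 160/213 = 0.7512
F1 = 2·P·R/(P+R) = 2·TP/(2·TP+FP+FN) = 320/(320+50+53) = 320/423 = 0.7565

0.7565


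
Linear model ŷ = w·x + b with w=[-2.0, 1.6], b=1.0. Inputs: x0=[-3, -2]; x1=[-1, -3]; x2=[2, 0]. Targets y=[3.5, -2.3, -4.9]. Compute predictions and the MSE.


ŷ0 = (-2.0)·(-3) + (1.6)·(-2) + 1.0 = 3.8
ŷ1 = (-2.0)·(-1) + (1.6)·(-3) + 1.0 = -1.8
ŷ2 = (-2.0)·(2) + (1.6)·(0) + 1.0 = -3.0
errors² = [0.09, 0.25, 3.61]
MSE = 3.9500/3 = 1.3167

1.3167


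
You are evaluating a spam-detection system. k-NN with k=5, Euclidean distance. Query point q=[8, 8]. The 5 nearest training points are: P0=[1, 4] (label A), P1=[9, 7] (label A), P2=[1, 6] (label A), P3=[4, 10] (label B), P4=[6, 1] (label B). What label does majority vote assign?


d(q,P0) = 8.0623  (label A)
d(q,P1) = 1.4142  (label A)
d(q,P2) = 7.2801  (label A)
d(q,P3) = 4.4721  (label B)
d(q,P4) = 7.2801  (label B)
Votes: A=3, B=2
Majority → A

A


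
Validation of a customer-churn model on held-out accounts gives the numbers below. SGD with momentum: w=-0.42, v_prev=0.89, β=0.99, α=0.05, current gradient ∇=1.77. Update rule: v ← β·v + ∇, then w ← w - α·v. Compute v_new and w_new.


v_new = 0.99·0.89 + 1.77 = 0.8811 + 1.77 = 2.6511
w_new = -0.42 - 0.05·2.6511 = -0.42 - 0.132555 = -0.552555

v_new=2.6511, w_new=-0.552555


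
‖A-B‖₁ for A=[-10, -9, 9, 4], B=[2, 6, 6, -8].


d = |-10-2| + |-9-6| + |9-6| + |4+ 8|
  = 12 + 15 + 3 + 12
  = 42

42


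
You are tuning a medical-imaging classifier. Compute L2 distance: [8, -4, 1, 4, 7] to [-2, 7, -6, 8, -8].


d = √((8+ 2)² + (-4-7)² + (1+ 6)² + (4-8)² + (7+ 8)²)
  = √(100 + 121 + 49 + 16 + 225)
  = √511 = 22.6053

22.6053


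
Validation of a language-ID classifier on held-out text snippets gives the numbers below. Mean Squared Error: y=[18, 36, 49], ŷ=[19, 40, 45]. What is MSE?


Squared errors: (18-19)²=1, (36-40)²=16, (49-45)²=16
Sum = 33
MSE = 33/3 = 11

11


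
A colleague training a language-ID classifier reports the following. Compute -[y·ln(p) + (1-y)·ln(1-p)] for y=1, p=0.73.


BCE = -[y·ln(p) + (1-y)·ln(1-p)]
= -1·ln(0.73) - 0
= -ln(0.73) = 0.3147

0.3147


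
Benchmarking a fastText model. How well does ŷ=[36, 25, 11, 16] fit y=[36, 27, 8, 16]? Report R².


ȳ = 21.75
SS_res = Σ(y-ŷ)² = 13
SS_tot = Σ(y-ȳ)² = 452.75
R² = 1 - SS_res/SS_tot = 1 - 0.0287 = 0.9713

0.9713


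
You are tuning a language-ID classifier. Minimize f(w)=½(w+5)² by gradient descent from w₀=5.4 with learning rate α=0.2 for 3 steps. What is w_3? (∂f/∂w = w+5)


step 1: grad = 5.4+5 = 10.4; w = 5.4 - 0.2·(10.4) = 3.32
step 2: grad = 3.32+5 = 8.32; w = 3.32 - 0.2·(8.32) = 1.656
step 3: grad = 1.656+5 = 6.656; w = 1.656 - 0.2·(6.656) = 0.3248

0.3248


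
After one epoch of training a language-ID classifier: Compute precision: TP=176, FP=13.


Precision = TP/(TP+FP)
= 176/(176+13)
= 176/189 = 93.12%

93.12%


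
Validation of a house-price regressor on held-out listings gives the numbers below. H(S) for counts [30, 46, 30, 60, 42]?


Probabilities: [30/208, 46/208, 30/208, 60/208, 42/208] ≈ [0.1442, 0.2212, 0.1442, 0.2885, 0.2019]
H = -((30/208)·log₂(30/208) + (46/208)·log₂(46/208) + (30/208)·log₂(30/208) + (60/208)·log₂(60/208) + (42/208)·log₂(42/208))
  = 2.2707 bits

2.2707 bits


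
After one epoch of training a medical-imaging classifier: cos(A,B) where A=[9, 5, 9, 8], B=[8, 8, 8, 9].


A·B = 9·8 + 5·8 + 9·8 + 8·9 = 256
‖A‖ = √251 = 15.843, ‖B‖ = √273 = 16.5227
cos = 256/(√251·√273) = 256/√68523 = 0.978

0.978


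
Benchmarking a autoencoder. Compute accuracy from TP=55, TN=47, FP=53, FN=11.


Accuracy = (TP+TN)/(TP+TN+FP+FN)
= (55+47)/(166)
= 102/166 = 61.45%

61.45%


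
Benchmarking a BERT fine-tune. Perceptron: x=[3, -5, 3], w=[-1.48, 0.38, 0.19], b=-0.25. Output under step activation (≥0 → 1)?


z = (3)·(-1.48) + (-5)·(0.38) + (3)·(0.19) - 0.25
  = -6.02
step(z) = 0 (z<0)

0


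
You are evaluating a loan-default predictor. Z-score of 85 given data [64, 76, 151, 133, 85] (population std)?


μ = 101.8, σ = 33.9729
z = (85 - 101.8)/33.9729 = -0.4945

-0.4945


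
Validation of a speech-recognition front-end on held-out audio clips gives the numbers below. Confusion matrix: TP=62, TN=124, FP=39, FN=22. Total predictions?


Total = TP + TN + FP + FN
= 62 + 124 + 39 + 22
= 247
(Predicted positive: 101, predicted negative: 146)

247


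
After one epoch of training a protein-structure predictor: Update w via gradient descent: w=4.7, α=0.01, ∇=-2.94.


w_new = w - α·∇
= 4.7 - 0.01·-2.94
= 4.7 + 0.0294
= 4.7294

4.7294


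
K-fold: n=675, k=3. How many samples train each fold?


Fold size = 675/3 = 225
Training per fold = 675 - 225 = 450

450


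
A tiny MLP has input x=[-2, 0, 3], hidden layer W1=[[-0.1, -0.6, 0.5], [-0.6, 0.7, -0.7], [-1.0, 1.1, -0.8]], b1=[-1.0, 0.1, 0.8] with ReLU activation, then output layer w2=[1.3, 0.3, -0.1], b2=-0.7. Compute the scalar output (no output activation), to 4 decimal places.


z1[0] = (-0.1)·(-2) + (-0.6)·(0) + (0.5)·(3) - 1.0 = 0.7
z1[1] = (-0.6)·(-2) + (0.7)·(0) + (-0.7)·(3) + 0.1 = -0.8
z1[2] = (-1.0)·(-2) + (1.1)·(0) + (-0.8)·(3) + 0.8 = 0.4
h = ReLU(z1) = [0.7, 0.0, 0.4]
output = (1.3)·(0.7) + (0.3)·(0.0) + (-0.1)·(0.4) - 0.7 = 0.17

0.17


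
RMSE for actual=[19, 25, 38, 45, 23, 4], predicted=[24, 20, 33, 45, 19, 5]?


MSE = 92/6 = 15.3333
RMSE = √(92/6) = 3.9158

3.9158


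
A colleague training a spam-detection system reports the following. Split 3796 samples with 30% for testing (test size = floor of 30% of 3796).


Test = ⌊3796·30/100⌋ = 1138
Train = 3796 - 1138 = 2658

Train: 2658, Test: 1138


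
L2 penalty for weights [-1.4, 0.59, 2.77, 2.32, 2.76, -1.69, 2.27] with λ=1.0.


‖w‖₂² = (-1.4)² + (0.59)² + (2.77)² + (2.32)² + (2.76)² + (-1.69)² + (2.27)²
     = 1.96 + 0.3481 + 7.6729 + 5.3824 + 7.6176 + 2.8561 + 5.1529
     = 30.99
λ·‖w‖₂² = 1.0·30.99 = 30.99

30.99


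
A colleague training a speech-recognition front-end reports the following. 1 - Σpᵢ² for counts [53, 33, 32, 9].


Probabilities: [53/127, 33/127, 32/127, 9/127] ≈ [0.4173, 0.2598, 0.252, 0.0709]
Σpᵢ² = (2809 + 1089 + 1024 + 81)/127² = 5003/16129
Gini = 1 - Σpᵢ² = 1 - 5003/16129 = 0.6898

0.6898


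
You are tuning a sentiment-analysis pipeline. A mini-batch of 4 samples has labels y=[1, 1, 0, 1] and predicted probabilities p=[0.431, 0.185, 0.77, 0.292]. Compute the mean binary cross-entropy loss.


L[0] = -ln(0.431) = 0.8416
L[1] = -ln(0.185) = 1.6874
L[2] = -ln(1-0.77) = -ln(0.23) = 1.4697
L[3] = -ln(0.292) = 1.231
mean = (0.8416 + 1.6874 + 1.4697 + 1.231)/4 = 1.3074

1.3074


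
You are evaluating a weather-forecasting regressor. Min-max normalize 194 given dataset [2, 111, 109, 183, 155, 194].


min=2, max=194
(194-2)/(194-2) = 192/192 = 1.0

1.0
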